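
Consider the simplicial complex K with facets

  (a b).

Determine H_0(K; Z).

K has 2 vertices, 1 edge.
rank ∂_0 = 0, rank ∂_1 = 1 ⇒ b_0 = 2 − 0 − 1 = 1; all invariant factors of ∂_1 are 1 so no torsion. So H_0 = Z.

H_0 ≅ Z.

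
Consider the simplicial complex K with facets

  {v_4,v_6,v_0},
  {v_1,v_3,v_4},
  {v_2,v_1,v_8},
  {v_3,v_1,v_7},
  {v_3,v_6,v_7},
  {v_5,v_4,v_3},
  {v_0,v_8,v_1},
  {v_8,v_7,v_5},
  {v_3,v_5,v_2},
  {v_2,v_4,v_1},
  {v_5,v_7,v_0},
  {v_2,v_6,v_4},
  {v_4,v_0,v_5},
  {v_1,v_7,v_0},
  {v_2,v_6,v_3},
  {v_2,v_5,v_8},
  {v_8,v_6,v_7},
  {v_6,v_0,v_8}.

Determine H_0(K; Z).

H_0 ≅ Z.

Take the total order v_0 < v_1 < v_2 < v_3 < v_4 < v_5 < v_6 < v_7 < v_8 on the vertex set. Then K (dimension 2) consists of the simplices:

  0-simplices (9): [v_0], [v_1], [v_2], [v_3], [v_4], [v_5], [v_6], [v_7], [v_8]
  1-simplices (27): (27 of them)
  2-simplices (18): (18 of them)

giving chain groups C_0 ≅ Z^9, C_1 ≅ Z^27, C_2 ≅ Z^18.

∂_1: C_1 → C_0 maps an edge to its endpoints' difference, ∂[p,q] = q − p.
The 9×27 boundary matrix has rank 8 and Smith normal form diag(1,1,1,1,1,1,1,1).

Boundary ∂_2: C_2 → C_1 sends each 2-simplex [p,q,r] to [q,r] − [p,r] + [p,q]. For instance
  ∂[v_2,v_5,v_8] = [v_5,v_8] − [v_2,v_8] + [v_2,v_5],
  ∂[v_2,v_3,v_5] = [v_3,v_5] − [v_2,v_5] + [v_2,v_3].
The resulting 27×18 matrix has rank 18, and its Smith normal form has invariant factors (1,1,1,1,1,1,1,1,1,1,1,1,1,1,1,1,1,2).

From H_k ≅ ker(∂_k) / im(∂_{k+1}) we obtain:

  H_0: rank C_0 − rank ∂_1 = 9 − 8 = 1, and the invariant factors of ∂_1 are all 1, so H_0 = Z.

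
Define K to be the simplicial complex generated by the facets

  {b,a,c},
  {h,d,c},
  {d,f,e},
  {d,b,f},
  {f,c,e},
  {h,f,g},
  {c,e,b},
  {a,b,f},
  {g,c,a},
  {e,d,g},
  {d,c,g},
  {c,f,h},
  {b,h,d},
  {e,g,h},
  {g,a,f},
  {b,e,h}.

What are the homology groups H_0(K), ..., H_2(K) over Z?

H_0 = Z,  H_1 = Z^2,  H_2 = Z.

Order the vertices as a < b < c < d < e < f < g < h. Listing each simplex with vertices in this order, K has dimension 2 with simplices:

  0-simplices (8): a, b, c, d, e, f, g, h
  1-simplices (24): ab, ac, af, ag, bc, bd, be, bf, bh, cd, ce, cf, cg, ch, de, df, dg, dh, ef, eg, eh, fg, fh, gh
  2-simplices (16): abc, abf, acg, afg, bce, bdf, bdh, beh, cdg, cdh, cef, cfh, def, deg, egh, fgh

Hence C_0 ≅ Z^8, C_1 ≅ Z^24, C_2 ≅ Z^16.

Boundary ∂_1: C_1 → C_0 maps an edge to its endpoints' difference, ∂[p,q] = q − p. For instance
  ∂bd = d − b.
As a 8×24 matrix over Z this has rank 7, with invariant factors (1,1,1,1,1,1,1).

Boundary ∂_2: C_2 → C_1 sends each 2-simplex [p,q,r] to [q,r] − [p,r] + [p,q]. For instance
  ∂afg = fg − ag + af,
  ∂bdh = dh − bh + bd.
As a 24×16 matrix over Z this has rank 15, with invariant factors (1,1,1,1,1,1,1,1,1,1,1,1,1,1,1).

Now H_k = ker ∂_k / im ∂_{k+1}, so:

  H_0: rank C_0 − rank ∂_1 = 8 − 7 = 1, and the invariant factors of ∂_1 are all 1, so H_0 ≅ Z.
  H_1: rank ker ∂_1 − rank ∂_2 = (24 − 7) − 15 = 2, and the invariant factors of ∂_2 are all 1, so H_1 ≅ Z^2.
  H_2: rank ker ∂_2 − rank ∂_3 = (16 − 15) − 0 = 1, and there is no ∂_3, so H_2 ≅ Z.

As a check, the Euler characteristic is 8 − 24 + 16 = 0, which agrees with 1 − 2 + 1 = 0.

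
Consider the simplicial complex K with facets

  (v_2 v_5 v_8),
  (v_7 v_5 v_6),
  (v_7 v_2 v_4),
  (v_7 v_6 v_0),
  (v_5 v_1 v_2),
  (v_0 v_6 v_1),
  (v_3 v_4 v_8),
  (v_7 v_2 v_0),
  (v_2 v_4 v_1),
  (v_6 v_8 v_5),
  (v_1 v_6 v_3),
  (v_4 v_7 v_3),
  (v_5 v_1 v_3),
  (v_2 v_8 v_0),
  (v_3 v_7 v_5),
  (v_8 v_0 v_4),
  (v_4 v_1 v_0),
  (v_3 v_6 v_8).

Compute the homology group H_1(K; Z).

Take the total order v_0 < v_1 < v_2 < v_3 < v_4 < v_5 < v_6 < v_7 < v_8 on the vertex set. Then K (dimension 2) consists of the simplices:

  0-simplices (9): [v_0], [v_1], [v_2], [v_3], [v_4], [v_5], [v_6], [v_7], [v_8]
  1-simplices (27): (27 of them)
  2-simplices (18): (18 of them)

Hence C_0 ≅ Z^9, C_1 ≅ Z^27, C_2 ≅ Z^18.

∂_1: C_1 → C_0 maps an edge to its endpoints' difference, ∂[p,q] = q − p. For instance
  ∂[v_3,v_7] = [v_7] − [v_3].
As a 9×27 matrix over Z this has rank 8, with invariant factors (1,1,1,1,1,1,1,1).

∂_2: C_2 → C_1 acts by ∂[p,q,r] = [q,r] − [p,r] + [p,q]. For instance
  ∂[v_5,v_6,v_8] = [v_6,v_8] − [v_5,v_8] + [v_5,v_6],
  ∂[v_0,v_2,v_8] = [v_2,v_8] − [v_0,v_8] + [v_0,v_2].
This gives a 27×18 integer matrix of rank 18; reducing to Smith normal form yields diagonal entries (1,1,1,1,1,1,1,1,1,1,1,1,1,1,1,1,1,2).

Now H_k = ker ∂_k / im ∂_{k+1}, so:

  H_1: rank ker ∂_1 − rank ∂_2 = (27 − 8) − 18 = 1, and ∂_2 has invariant factor 2 > 1, so H_1 ≅ Z × Z/2.

H_1 = Z × Z/2.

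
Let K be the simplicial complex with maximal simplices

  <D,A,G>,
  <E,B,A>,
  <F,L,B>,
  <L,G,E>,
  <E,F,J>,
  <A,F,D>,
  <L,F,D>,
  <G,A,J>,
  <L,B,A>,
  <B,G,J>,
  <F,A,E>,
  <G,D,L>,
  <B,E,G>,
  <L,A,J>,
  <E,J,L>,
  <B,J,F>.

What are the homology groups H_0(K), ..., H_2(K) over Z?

Order the vertices as A < B < D < E < F < G < J < L. Listing each simplex with vertices in this order, K has dimension 2 with simplices:

  0-simplices (8): A, B, D, E, F, G, J, L
  1-simplices (24): AB, AD, AE, AF, AG, AJ, AL, BE, BF, BG, BJ, BL, DF, DG, DL, EF, EG, EJ, EL, FJ, FL, GJ, GL, JL
  2-simplices (16): ABE, ABL, ADF, ADG, AEF, AGJ, AJL, BEG, BFJ, BFL, BGJ, DFL, DGL, EFJ, EGL, EJL

so the chain groups are C_0 ≅ Z^8, C_1 ≅ Z^24, C_2 ≅ Z^16.

Boundary ∂_1: C_1 → C_0 sends each edge [p,q] (with p < q) to q − p. For instance
  ∂BF = F − B.
As a 8×24 matrix over Z this has rank 7, with invariant factors (1,1,1,1,1,1,1).

Boundary ∂_2: C_2 → C_1 sends each 2-simplex [p,q,r] to [q,r] − [p,r] + [p,q]. For instance
  ∂BGJ = GJ − BJ + BG,
  ∂BFL = FL − BL + BF.
The resulting 24×16 matrix has rank 15, and its Smith normal form has invariant factors (1,1,1,1,1,1,1,1,1,1,1,1,1,1,1).

From H_k ≅ ker(∂_k) / im(∂_{k+1}) we obtain:

  H_0: rank C_0 − rank ∂_1 = 8 − 7 = 1, and the invariant factors of ∂_1 are all 1, so H_0 = Z.
  H_1: rank ker ∂_1 − rank ∂_2 = (24 − 7) − 15 = 2, and the invariant factors of ∂_2 are all 1, so H_1 = Z^2.
  H_2: rank ker ∂_2 − rank ∂_3 = (16 − 15) − 0 = 1, and there is no ∂_3, so H_2 = Z.

(K is a triangulation of the torus T^2.)

H_0 = Z,  H_1 = Z^2,  H_2 = Z.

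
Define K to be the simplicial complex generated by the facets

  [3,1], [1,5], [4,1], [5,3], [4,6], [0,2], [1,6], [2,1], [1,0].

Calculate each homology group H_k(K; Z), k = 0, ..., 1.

H_0 = Z,  H_1 = Z^3.

Take the total order 0 < 1 < 2 < 3 < 4 < 5 < 6 on the vertex set. Then K (dimension 1) consists of the simplices:

  0-simplices (7): [0], [1], [2], [3], [4], [5], [6]
  1-simplices (9): [0,1], [0,2], [1,2], [1,3], [1,4], [1,5], [1,6], [3,5], [4,6]

Hence C_0 ≅ Z^7, C_1 ≅ Z^9.

Boundary ∂_1: C_1 → C_0 sends each edge [p,q] (with p < q) to q − p.
This gives a 7×9 integer matrix of rank 6; reducing to Smith normal form yields diagonal entries (1,1,1,1,1,1).

Reading off H_k = ker ∂_k / im ∂_{k+1}:

  H_0: rank C_0 − rank ∂_1 = 7 − 6 = 1, and the invariant factors of ∂_1 are all 1, so H_0 ≅ Z.
  H_1: rank ker ∂_1 − rank ∂_2 = (9 − 6) − 0 = 3, and there is no ∂_2, so H_1 ≅ Z^3.

(K is a triangulation of a wedge of 3 circles.)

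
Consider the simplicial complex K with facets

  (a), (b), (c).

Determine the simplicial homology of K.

H_0 = Z^3.

Fix the vertex order a < b < c and write every simplex with vertices in increasing order. Then dim K = 0 and the simplices of K are:

  0-simplices (3): a, b, c

giving chain groups C_0 ≅ Z^3.

Computing H_k = (kernel of ∂_k) / (image of ∂_{k+1}):

  H_0: rank C_0 − rank ∂_1 = 3 − 0 = 3, and there is no ∂_1, so H_0 ≅ Z^3.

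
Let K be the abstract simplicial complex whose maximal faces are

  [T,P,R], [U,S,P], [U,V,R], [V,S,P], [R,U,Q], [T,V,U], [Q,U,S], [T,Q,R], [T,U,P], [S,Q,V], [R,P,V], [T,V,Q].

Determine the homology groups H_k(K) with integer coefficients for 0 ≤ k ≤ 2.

Take the total order P < Q < R < S < T < U < V on the vertex set. Then K (dimension 2) consists of the simplices:

  0-simplices (7): P, Q, R, S, T, U, V
  1-simplices (18): PR, PS, PT, PU, PV, QR, QS, QT, QU, QV, RT, RU, RV, SU, SV, TU, TV, UV
  2-simplices (12): PRT, PRV, PSU, PSV, PTU, QRT, QRU, QSU, QSV, QTV, RUV, TUV

giving chain groups C_0 ≅ Z^7, C_1 ≅ Z^18, C_2 ≅ Z^12.

The boundary map ∂_1: C_1 → C_0 sends each edge [p,q] (with p < q) to q − p. For instance
  ∂PS = S − P.
This gives a 7×18 integer matrix of rank 6; reducing to Smith normal form yields diagonal entries (1,1,1,1,1,1).

∂_2: C_2 → C_1 acts by ∂[p,q,r] = [q,r] − [p,r] + [p,q]. For instance
  ∂PSU = SU − PU + PS,
  ∂PRV = RV − PV + PR.
The 18×12 boundary matrix has rank 12 and Smith normal form diag(1,1,1,1,1,1,1,1,1,1,1,2).

Reading off H_k = ker ∂_k / im ∂_{k+1}:

  H_0: rank C_0 − rank ∂_1 = 7 − 6 = 1, and the invariant factors of ∂_1 are all 1, so H_0 = Z.
  H_1: rank ker ∂_1 − rank ∂_2 = (18 − 6) − 12 = 0, and ∂_2 has invariant factor 2 > 1, so H_1 = Z/2.
  H_2: rank ker ∂_2 − rank ∂_3 = (12 − 12) − 0 = 0, and there is no ∂_3, so H_2 = 0.

As a check, the Euler characteristic is 7 − 18 + 12 = 1, which agrees with 1 − 0 + 0 = 1.
(K is a triangulation of the real projective plane RP^2.)

H_0 ≅ Z,  H_1 ≅ Z/2,  H_2 = 0.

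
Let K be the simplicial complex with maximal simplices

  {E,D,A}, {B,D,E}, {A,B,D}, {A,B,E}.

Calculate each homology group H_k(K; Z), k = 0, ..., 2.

We work with the vertex ordering A < B < D < E. The simplices of K, each written with vertices in increasing order, are:

  0-simplices (4): A, B, D, E
  1-simplices (6): AB, AD, AE, BD, BE, DE
  2-simplices (4): ABD, ABE, ADE, BDE

Hence C_0 ≅ Z^4, C_1 ≅ Z^6, C_2 ≅ Z^4.

The boundary map ∂_1: C_1 → C_0 sends each edge [p,q] (with p < q) to q − p. For instance
  ∂BE = E − B.
The 4×6 boundary matrix has rank 3 and Smith normal form diag(1,1,1).

∂_2: C_2 → C_1 maps a triangle to the signed sum of its edges. For instance
  ∂ABE = BE − AE + AB,
  ∂ADE = DE − AE + AD.
As a 6×4 matrix over Z this has rank 3, with invariant factors (1,1,1).

Computing H_k = (kernel of ∂_k) / (image of ∂_{k+1}):

  H_0: rank C_0 − rank ∂_1 = 4 − 3 = 1, and the invariant factors of ∂_1 are all 1, so H_0 = Z.
  H_1: rank ker ∂_1 − rank ∂_2 = (6 − 3) − 3 = 0, and the invariant factors of ∂_2 are all 1, so H_1 = 0.
  H_2: rank ker ∂_2 − rank ∂_3 = (4 − 3) − 0 = 1, and there is no ∂_3, so H_2 = Z.

H_0 = Z,  H_1 = 0,  H_2 = Z.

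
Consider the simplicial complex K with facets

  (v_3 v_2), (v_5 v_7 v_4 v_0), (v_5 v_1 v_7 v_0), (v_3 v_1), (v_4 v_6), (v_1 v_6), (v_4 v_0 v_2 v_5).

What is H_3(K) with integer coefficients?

Fix the vertex order v_0 < v_1 < v_2 < v_3 < v_4 < v_5 < v_6 < v_7 and write every simplex with vertices in increasing order. Then dim K = 3 and the simplices of K are:

  0-simplices (8): [v_0], [v_1], [v_2], [v_3], [v_4], [v_5], [v_6], [v_7]
  1-simplices (16): (16 of them)
  2-simplices (10): [v_0,v_1,v_5], [v_0,v_1,v_7], [v_0,v_2,v_4], [v_0,v_2,v_5], [v_0,v_4,v_5], [v_0,v_4,v_7], [v_0,v_5,v_7], [v_1,v_5,v_7], [v_2,v_4,v_5], [v_4,v_5,v_7]
  3-simplices (3): [v_0,v_1,v_5,v_7], [v_0,v_2,v_4,v_5], [v_0,v_4,v_5,v_7]

giving chain groups C_0 ≅ Z^8, C_1 ≅ Z^16, C_2 ≅ Z^10, C_3 ≅ Z^3.

∂_1: C_1 → C_0 sends each edge [p,q] (with p < q) to q − p. For instance
  ∂[v_5,v_7] = [v_7] − [v_5].
The resulting 8×16 matrix has rank 7, and its Smith normal form has invariant factors (1,1,1,1,1,1,1).

Boundary ∂_2: C_2 → C_1 maps a triangle to the signed sum of its edges. For instance
  ∂[v_0,v_1,v_5] = [v_1,v_5] − [v_0,v_5] + [v_0,v_1],
  ∂[v_1,v_5,v_7] = [v_5,v_7] − [v_1,v_7] + [v_1,v_5].
The resulting 16×10 matrix has rank 7, and its Smith normal form has invariant factors (1,1,1,1,1,1,1).

∂_3: C_3 → C_2 sends each 3-simplex σ to the alternating sum Σ_i (−1)^i (σ with its i-th vertex removed). For instance
  ∂[v_0,v_1,v_5,v_7] = [v_1,v_5,v_7] − [v_0,v_5,v_7] + [v_0,v_1,v_7] − [v_0,v_1,v_5],
  ∂[v_0,v_2,v_4,v_5] = [v_2,v_4,v_5] − [v_0,v_4,v_5] + [v_0,v_2,v_5] − [v_0,v_2,v_4].
This gives a 10×3 integer matrix of rank 3; reducing to Smith normal form yields diagonal entries (1,1,1).

Now H_k = ker ∂_k / im ∂_{k+1}, so:

  H_3: rank ker ∂_3 − rank ∂_4 = (3 − 3) − 0 = 0, and there is no ∂_4, so H_3 = 0.

H_3 ≅ 0.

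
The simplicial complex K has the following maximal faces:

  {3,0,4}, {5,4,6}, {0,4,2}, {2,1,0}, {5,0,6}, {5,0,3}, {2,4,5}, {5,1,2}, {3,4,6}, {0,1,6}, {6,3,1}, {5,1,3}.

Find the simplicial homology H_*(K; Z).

H_0 ≅ Z,  H_1 ≅ Z/2,  H_2 = 0.

Order the vertices as 0 < 1 < 2 < 3 < 4 < 5 < 6. Listing each simplex with vertices in this order, K has dimension 2 with simplices:

  0-simplices (7): [0], [1], [2], [3], [4], [5], [6]
  1-simplices (18): [0,1], [0,2], [0,3], [0,4], [0,5], [0,6], [1,2], [1,3], [1,5], [1,6], [2,4], [2,5], [3,4], [3,5], [3,6], [4,5], [4,6], [5,6]
  2-simplices (12): [0,1,2], [0,1,6], [0,2,4], [0,3,4], [0,3,5], [0,5,6], [1,2,5], [1,3,5], [1,3,6], [2,4,5], [3,4,6], [4,5,6]

so the chain groups are C_0 ≅ Z^7, C_1 ≅ Z^18, C_2 ≅ Z^12.

∂_1: C_1 → C_0 sends each edge [p,q] (with p < q) to q − p. For instance
  ∂[1,5] = [5] − [1].
The resulting 7×18 matrix has rank 6, and its Smith normal form has invariant factors (1,1,1,1,1,1).

Boundary ∂_2: C_2 → C_1 sends each 2-simplex [p,q,r] to [q,r] − [p,r] + [p,q]. For instance
  ∂[4,5,6] = [5,6] − [4,6] + [4,5],
  ∂[2,4,5] = [4,5] − [2,5] + [2,4].
This gives a 18×12 integer matrix of rank 12; reducing to Smith normal form yields diagonal entries (1,1,1,1,1,1,1,1,1,1,1,2).

Reading off H_k = ker ∂_k / im ∂_{k+1}:

  H_0: rank C_0 − rank ∂_1 = 7 − 6 = 1, and the invariant factors of ∂_1 are all 1, so H_0 ≅ Z.
  H_1: rank ker ∂_1 − rank ∂_2 = (18 − 6) − 12 = 0, and ∂_2 has invariant factor 2 > 1, so H_1 ≅ Z/2.
  H_2: rank ker ∂_2 − rank ∂_3 = (12 − 12) − 0 = 0, and there is no ∂_3, so H_2 ≅ 0.

As a check, the Euler characteristic is 7 − 18 + 12 = 1, which agrees with 1 − 0 + 0 = 1.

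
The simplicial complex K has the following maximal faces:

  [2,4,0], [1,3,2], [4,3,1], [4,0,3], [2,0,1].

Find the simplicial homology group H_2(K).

H_2 ≅ 0.

K has 5 vertices, 10 edges, 5 triangles.
rank ∂_2 = 5, rank ∂_3 = 0 ⇒ b_2 = 5 − 5 − 0 = 0. So H_2 = 0.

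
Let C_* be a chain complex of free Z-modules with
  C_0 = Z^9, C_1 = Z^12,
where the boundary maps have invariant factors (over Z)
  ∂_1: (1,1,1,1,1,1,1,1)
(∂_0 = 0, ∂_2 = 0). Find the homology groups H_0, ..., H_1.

H_0 ≅ Z,  H_1 ≅ Z^4.

H_0: b_0 = 9 − 0 − 8 = 1; torsion from ∂_1 factors > 1: none. So H_0 ≅ Z.
H_1: b_1 = 12 − 8 − 0 = 4; torsion from ∂_2 factors > 1: none. So H_1 ≅ Z^4.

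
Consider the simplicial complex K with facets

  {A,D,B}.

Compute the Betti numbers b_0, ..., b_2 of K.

b_0 = 1, b_1 = 0, b_2 = 0.

We work with the vertex ordering A < B < D. The simplices of K, each written with vertices in increasing order, are:

  0-simplices (3): A, B, D
  1-simplices (3): AB, AD, BD
  2-simplices (1): ABD

giving chain groups C_0 ≅ Z^3, C_1 ≅ Z^3, C_2 ≅ Z^1.

Boundary ∂_1: C_1 → C_0 maps an edge to its endpoints' difference, ∂[p,q] = q − p.
As a 3×3 matrix over Z this has rank 2, with invariant factors (1,1).

∂_2: C_2 → C_1 sends each 2-simplex [p,q,r] to [q,r] − [p,r] + [p,q]. For instance
  ∂ABD = BD − AD + AB.
This gives a 3×1 integer matrix of rank 1; reducing to Smith normal form yields diagonal entries (1).

Computing H_k = (kernel of ∂_k) / (image of ∂_{k+1}):

  H_0: rank C_0 − rank ∂_1 = 3 − 2 = 1, and the invariant factors of ∂_1 are all 1, so H_0 = Z.
  H_1: rank ker ∂_1 − rank ∂_2 = (3 − 2) − 1 = 0, and the invariant factors of ∂_2 are all 1, so H_1 = 0.
  H_2: rank ker ∂_2 − rank ∂_3 = (1 − 1) − 0 = 0, and there is no ∂_3, so H_2 = 0.

(K is a triangulation of the 2-simplex.)

Hence the Betti numbers are b_0 = 1, b_1 = 0, b_2 = 0.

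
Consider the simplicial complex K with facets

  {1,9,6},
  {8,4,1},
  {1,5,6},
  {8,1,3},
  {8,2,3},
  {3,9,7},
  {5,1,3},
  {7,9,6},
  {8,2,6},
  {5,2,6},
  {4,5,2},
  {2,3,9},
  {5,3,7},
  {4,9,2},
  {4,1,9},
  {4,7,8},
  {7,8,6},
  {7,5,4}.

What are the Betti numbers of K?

Fix the vertex order 1 < 2 < 3 < 4 < 5 < 6 < 7 < 8 < 9 and write every simplex with vertices in increasing order. Then dim K = 2 and the simplices of K are:

  0-simplices (9): [1], [2], [3], [4], [5], [6], [7], [8], [9]
  1-simplices (27): (27 of them)
  2-simplices (18): [1,3,5], [1,3,8], [1,4,8], [1,4,9], [1,5,6], [1,6,9], [2,3,8], [2,3,9], [2,4,5], [2,4,9], [2,5,6], [2,6,8], [3,5,7], [3,7,9], [4,5,7], [4,7,8], [6,7,8], [6,7,9]

giving chain groups C_0 ≅ Z^9, C_1 ≅ Z^27, C_2 ≅ Z^18.

Boundary ∂_1: C_1 → C_0 is given by ∂[p,q] = [q] − [p]. For instance
  ∂[2,5] = [5] − [2].
The resulting 9×27 matrix has rank 8, and its Smith normal form has invariant factors (1,1,1,1,1,1,1,1).

The boundary map ∂_2: C_2 → C_1 sends each 2-simplex [p,q,r] to [q,r] − [p,r] + [p,q]. For instance
  ∂[1,6,9] = [6,9] − [1,9] + [1,6],
  ∂[3,7,9] = [7,9] − [3,9] + [3,7].
The 27×18 boundary matrix has rank 17 and Smith normal form diag(1,1,1,1,1,1,1,1,1,1,1,1,1,1,1,1,1).

Computing H_k = (kernel of ∂_k) / (image of ∂_{k+1}):

  H_0: rank C_0 − rank ∂_1 = 9 − 8 = 1, and the invariant factors of ∂_1 are all 1, so H_0 ≅ Z.
  H_1: rank ker ∂_1 − rank ∂_2 = (27 − 8) − 17 = 2, and the invariant factors of ∂_2 are all 1, so H_1 ≅ Z^2.
  H_2: rank ker ∂_2 − rank ∂_3 = (18 − 17) − 0 = 1, and there is no ∂_3, so H_2 ≅ Z.

(K is a triangulation of the torus T^2.)

Hence the Betti numbers are b_0 = 1, b_1 = 2, b_2 = 1.

b_0 = 1, b_1 = 2, b_2 = 1.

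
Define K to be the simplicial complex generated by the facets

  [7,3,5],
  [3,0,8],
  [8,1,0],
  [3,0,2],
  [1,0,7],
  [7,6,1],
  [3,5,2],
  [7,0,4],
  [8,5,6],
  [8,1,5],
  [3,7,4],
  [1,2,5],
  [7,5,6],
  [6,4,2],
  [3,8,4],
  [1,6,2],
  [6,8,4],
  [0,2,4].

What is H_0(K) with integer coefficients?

H_0 = Z.

Fix the vertex order 0 < 1 < 2 < 3 < 4 < 5 < 6 < 7 < 8 and write every simplex with vertices in increasing order. Then dim K = 2 and the simplices of K are:

  0-simplices (9): [0], [1], [2], [3], [4], [5], [6], [7], [8]
  1-simplices (27): (27 of them)
  2-simplices (18): [0,1,7], [0,1,8], [0,2,3], [0,2,4], [0,3,8], [0,4,7], [1,2,5], [1,2,6], [1,5,8], [1,6,7], [2,3,5], [2,4,6], [3,4,7], [3,4,8], [3,5,7], [4,6,8], [5,6,7], [5,6,8]

so the chain groups are C_0 ≅ Z^9, C_1 ≅ Z^27, C_2 ≅ Z^18.

∂_1: C_1 → C_0 maps an edge to its endpoints' difference, ∂[p,q] = q − p.
The resulting 9×27 matrix has rank 8, and its Smith normal form has invariant factors (1,1,1,1,1,1,1,1).

The boundary map ∂_2: C_2 → C_1 acts by ∂[p,q,r] = [q,r] − [p,r] + [p,q]. For instance
  ∂[4,6,8] = [6,8] − [4,8] + [4,6],
  ∂[0,4,7] = [4,7] − [0,7] + [0,4].
The resulting 27×18 matrix has rank 18, and its Smith normal form has invariant factors (1,1,1,1,1,1,1,1,1,1,1,1,1,1,1,1,1,2).

Reading off H_k = ker ∂_k / im ∂_{k+1}:

  H_0: rank C_0 − rank ∂_1 = 9 − 8 = 1, and the invariant factors of ∂_1 are all 1, so H_0 = Z.

(K is a triangulation of the Klein bottle.)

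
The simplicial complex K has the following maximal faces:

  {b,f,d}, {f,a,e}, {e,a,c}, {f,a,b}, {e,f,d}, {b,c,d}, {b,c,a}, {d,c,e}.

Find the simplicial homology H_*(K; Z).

We work with the vertex ordering a < b < c < d < e < f. The simplices of K, each written with vertices in increasing order, are:

  0-simplices (6): a, b, c, d, e, f
  1-simplices (12): ab, ac, ae, af, bc, bd, bf, cd, ce, de, df, ef
  2-simplices (8): abc, abf, ace, aef, bcd, bdf, cde, def

giving chain groups C_0 ≅ Z^6, C_1 ≅ Z^12, C_2 ≅ Z^8.

∂_1: C_1 → C_0 sends each edge [p,q] (with p < q) to q − p.
The resulting 6×12 matrix has rank 5, and its Smith normal form has invariant factors (1,1,1,1,1).

Boundary ∂_2: C_2 → C_1 sends each 2-simplex [p,q,r] to [q,r] − [p,r] + [p,q]. For instance
  ∂aef = ef − af + ae,
  ∂def = ef − df + de.
The 12×8 boundary matrix has rank 7 and Smith normal form diag(1,1,1,1,1,1,1).

Reading off H_k = ker ∂_k / im ∂_{k+1}:

  H_0: rank C_0 − rank ∂_1 = 6 − 5 = 1, and the invariant factors of ∂_1 are all 1, so H_0 ≅ Z.
  H_1: rank ker ∂_1 − rank ∂_2 = (12 − 5) − 7 = 0, and the invariant factors of ∂_2 are all 1, so H_1 ≅ 0.
  H_2: rank ker ∂_2 − rank ∂_3 = (8 − 7) − 0 = 1, and there is no ∂_3, so H_2 ≅ Z.

H_0 ≅ Z,  H_1 = 0,  H_2 ≅ Z.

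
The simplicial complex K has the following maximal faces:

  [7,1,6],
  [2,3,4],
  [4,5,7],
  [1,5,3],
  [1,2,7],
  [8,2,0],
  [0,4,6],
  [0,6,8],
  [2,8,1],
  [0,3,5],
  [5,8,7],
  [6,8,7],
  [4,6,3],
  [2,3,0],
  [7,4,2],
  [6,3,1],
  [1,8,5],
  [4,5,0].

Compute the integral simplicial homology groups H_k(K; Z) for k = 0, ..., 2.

H_0 = Z,  H_1 = Z ⊕ Z_2,  H_2 = 0.

Order the vertices as 0 < 1 < 2 < 3 < 4 < 5 < 6 < 7 < 8. Listing each simplex with vertices in this order, K has dimension 2 with simplices:

  0-simplices (9): [0], [1], [2], [3], [4], [5], [6], [7], [8]
  1-simplices (27): (27 of them)
  2-simplices (18): [0,2,3], [0,2,8], [0,3,5], [0,4,5], [0,4,6], [0,6,8], [1,2,7], [1,2,8], [1,3,5], [1,3,6], [1,5,8], [1,6,7], [2,3,4], [2,4,7], [3,4,6], [4,5,7], [5,7,8], [6,7,8]

giving chain groups C_0 ≅ Z^9, C_1 ≅ Z^27, C_2 ≅ Z^18.

Boundary ∂_1: C_1 → C_0 is given by ∂[p,q] = [q] − [p]. For instance
  ∂[0,5] = [5] − [0].
The resulting 9×27 matrix has rank 8, and its Smith normal form has invariant factors (1,1,1,1,1,1,1,1).

∂_2: C_2 → C_1 maps a triangle to the signed sum of its edges. For instance
  ∂[2,4,7] = [4,7] − [2,7] + [2,4],
  ∂[2,3,4] = [3,4] − [2,4] + [2,3].
The 27×18 boundary matrix has rank 18 and Smith normal form diag(1,1,1,1,1,1,1,1,1,1,1,1,1,1,1,1,1,2).

Computing H_k = (kernel of ∂_k) / (image of ∂_{k+1}):

  H_0: rank C_0 − rank ∂_1 = 9 − 8 = 1, and the invariant factors of ∂_1 are all 1, so H_0 = Z.
  H_1: rank ker ∂_1 − rank ∂_2 = (27 − 8) − 18 = 1, and ∂_2 has invariant factor 2 > 1, so H_1 = Z ⊕ Z_2.
  H_2: rank ker ∂_2 − rank ∂_3 = (18 − 18) − 0 = 0, and there is no ∂_3, so H_2 = 0.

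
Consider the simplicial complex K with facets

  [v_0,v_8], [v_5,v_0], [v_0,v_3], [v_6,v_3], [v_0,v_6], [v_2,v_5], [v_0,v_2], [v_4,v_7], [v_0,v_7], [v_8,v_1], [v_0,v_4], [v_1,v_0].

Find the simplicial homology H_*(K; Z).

We work with the vertex ordering v_0 < v_1 < v_2 < v_3 < v_4 < v_5 < v_6 < v_7 < v_8. The simplices of K, each written with vertices in increasing order, are:

  0-simplices (9): [v_0], [v_1], [v_2], [v_3], [v_4], [v_5], [v_6], [v_7], [v_8]
  1-simplices (12): [v_0,v_1], [v_0,v_2], [v_0,v_3], [v_0,v_4], [v_0,v_5], [v_0,v_6], [v_0,v_7], [v_0,v_8], [v_1,v_8], [v_2,v_5], [v_3,v_6], [v_4,v_7]

so the chain groups are C_0 ≅ Z^9, C_1 ≅ Z^12.

Boundary ∂_1: C_1 → C_0 sends each edge [p,q] (with p < q) to q − p.
The resulting 9×12 matrix has rank 8, and its Smith normal form has invariant factors (1,1,1,1,1,1,1,1).

Reading off H_k = ker ∂_k / im ∂_{k+1}:

  H_0: rank C_0 − rank ∂_1 = 9 − 8 = 1, and the invariant factors of ∂_1 are all 1, so H_0 = Z.
  H_1: rank ker ∂_1 − rank ∂_2 = (12 − 8) − 0 = 4, and there is no ∂_2, so H_1 = Z^4.

As a check, the Euler characteristic is 9 − 12 = -3, which agrees with 1 − 4 = -3.

H_0 ≅ Z,  H_1 ≅ Z^4.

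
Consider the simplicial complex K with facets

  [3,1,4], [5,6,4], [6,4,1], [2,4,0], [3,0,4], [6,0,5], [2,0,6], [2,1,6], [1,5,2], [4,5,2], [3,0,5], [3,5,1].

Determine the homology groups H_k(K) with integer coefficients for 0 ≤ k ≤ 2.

We work with the vertex ordering 0 < 1 < 2 < 3 < 4 < 5 < 6. The simplices of K, each written with vertices in increasing order, are:

  0-simplices (7): [0], [1], [2], [3], [4], [5], [6]
  1-simplices (18): [0,2], [0,3], [0,4], [0,5], [0,6], [1,2], [1,3], [1,4], [1,5], [1,6], [2,4], [2,5], [2,6], [3,4], [3,5], [4,5], [4,6], [5,6]
  2-simplices (12): [0,2,4], [0,2,6], [0,3,4], [0,3,5], [0,5,6], [1,2,5], [1,2,6], [1,3,4], [1,3,5], [1,4,6], [2,4,5], [4,5,6]

Hence C_0 ≅ Z^7, C_1 ≅ Z^18, C_2 ≅ Z^12.

The boundary map ∂_1: C_1 → C_0 sends each edge [p,q] (with p < q) to q − p.
The resulting 7×18 matrix has rank 6, and its Smith normal form has invariant factors (1,1,1,1,1,1).

Boundary ∂_2: C_2 → C_1 maps a triangle to the signed sum of its edges. For instance
  ∂[0,3,5] = [3,5] − [0,5] + [0,3],
  ∂[0,3,4] = [3,4] − [0,4] + [0,3].
The 18×12 boundary matrix has rank 12 and Smith normal form diag(1,1,1,1,1,1,1,1,1,1,1,2).

Reading off H_k = ker ∂_k / im ∂_{k+1}:

  H_0: rank C_0 − rank ∂_1 = 7 − 6 = 1, and the invariant factors of ∂_1 are all 1, so H_0 = Z.
  H_1: rank ker ∂_1 − rank ∂_2 = (18 − 6) − 12 = 0, and ∂_2 has invariant factor 2 > 1, so H_1 = Z/2.
  H_2: rank ker ∂_2 − rank ∂_3 = (12 − 12) − 0 = 0, and there is no ∂_3, so H_2 = 0.

As a check, the Euler characteristic is 7 − 18 + 12 = 1, which agrees with 1 − 0 + 0 = 1.
(K is a triangulation of the real projective plane RP^2.)

H_0 = Z,  H_1 = Z/2,  H_2 = 0.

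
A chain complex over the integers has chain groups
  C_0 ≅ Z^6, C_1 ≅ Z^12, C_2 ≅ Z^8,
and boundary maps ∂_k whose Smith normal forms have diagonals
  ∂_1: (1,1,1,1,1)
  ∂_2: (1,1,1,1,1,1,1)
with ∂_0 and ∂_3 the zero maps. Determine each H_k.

H_0 ≅ Z,  H_1 = 0,  H_2 ≅ Z.

H_0: b_0 = 6 − 0 − 5 = 1; torsion from ∂_1 factors > 1: none. So H_0 ≅ Z.
H_1: b_1 = 12 − 5 − 7 = 0; torsion from ∂_2 factors > 1: none. So H_1 ≅ 0.
H_2: b_2 = 8 − 7 − 0 = 1; torsion from ∂_3 factors > 1: none. So H_2 ≅ Z.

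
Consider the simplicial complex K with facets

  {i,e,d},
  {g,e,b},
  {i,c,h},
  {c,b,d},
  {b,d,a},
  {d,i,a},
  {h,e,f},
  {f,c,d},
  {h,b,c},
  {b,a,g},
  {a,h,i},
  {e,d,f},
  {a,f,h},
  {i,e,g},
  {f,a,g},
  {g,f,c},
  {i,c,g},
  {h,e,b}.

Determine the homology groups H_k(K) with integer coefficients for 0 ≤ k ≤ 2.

Take the total order a < b < c < d < e < f < g < h < i on the vertex set. Then K (dimension 2) consists of the simplices:

  0-simplices (9): a, b, c, d, e, f, g, h, i
  1-simplices (27): ab, ad, af, ag, ah, ai, bc, bd, be, bg, bh, cd, cf, cg, ch, ci, de, df, di, ef, eg, eh, ei, fg, fh, gi, hi
  2-simplices (18): abd, abg, adi, afg, afh, ahi, bcd, bch, beg, beh, cdf, cfg, cgi, chi, def, dei, efh, egi

giving chain groups C_0 ≅ Z^9, C_1 ≅ Z^27, C_2 ≅ Z^18.

The boundary map ∂_1: C_1 → C_0 maps an edge to its endpoints' difference, ∂[p,q] = q − p.
As a 9×27 matrix over Z this has rank 8, with invariant factors (1,1,1,1,1,1,1,1).

Boundary ∂_2: C_2 → C_1 maps a triangle to the signed sum of its edges. For instance
  ∂beg = eg − bg + be,
  ∂efh = fh − eh + ef.
This gives a 27×18 integer matrix of rank 17; reducing to Smith normal form yields diagonal entries (1,1,1,1,1,1,1,1,1,1,1,1,1,1,1,1,1).

Reading off H_k = ker ∂_k / im ∂_{k+1}:

  H_0: rank C_0 − rank ∂_1 = 9 − 8 = 1, and the invariant factors of ∂_1 are all 1, so H_0 ≅ Z.
  H_1: rank ker ∂_1 − rank ∂_2 = (27 − 8) − 17 = 2, and the invariant factors of ∂_2 are all 1, so H_1 ≅ Z^2.
  H_2: rank ker ∂_2 − rank ∂_3 = (18 − 17) − 0 = 1, and there is no ∂_3, so H_2 ≅ Z.

As a check, the Euler characteristic is 9 − 27 + 18 = 0, which agrees with 1 − 2 + 1 = 0.
(K is a triangulation of the torus T^2.)

H_0 ≅ Z,  H_1 ≅ Z^2,  H_2 ≅ Z.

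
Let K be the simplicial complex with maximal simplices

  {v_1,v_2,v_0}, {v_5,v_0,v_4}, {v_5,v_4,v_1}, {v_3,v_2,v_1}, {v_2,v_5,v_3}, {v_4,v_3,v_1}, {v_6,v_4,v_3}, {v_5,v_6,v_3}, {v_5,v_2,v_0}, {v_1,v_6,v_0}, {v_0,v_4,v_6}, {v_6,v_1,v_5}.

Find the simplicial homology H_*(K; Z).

We work with the vertex ordering v_0 < v_1 < v_2 < v_3 < v_4 < v_5 < v_6. The simplices of K, each written with vertices in increasing order, are:

  0-simplices (7): [v_0], [v_1], [v_2], [v_3], [v_4], [v_5], [v_6]
  1-simplices (18): (18 of them)
  2-simplices (12): (12 of them)

Hence C_0 ≅ Z^7, C_1 ≅ Z^18, C_2 ≅ Z^12.

∂_1: C_1 → C_0 sends each edge [p,q] (with p < q) to q − p.
This gives a 7×18 integer matrix of rank 6; reducing to Smith normal form yields diagonal entries (1,1,1,1,1,1).

The boundary map ∂_2: C_2 → C_1 maps a triangle to the signed sum of its edges. For instance
  ∂[v_1,v_5,v_6] = [v_5,v_6] − [v_1,v_6] + [v_1,v_5],
  ∂[v_3,v_4,v_6] = [v_4,v_6] − [v_3,v_6] + [v_3,v_4].
The resulting 18×12 matrix has rank 12, and its Smith normal form has invariant factors (1,1,1,1,1,1,1,1,1,1,1,2).

From H_k ≅ ker(∂_k) / im(∂_{k+1}) we obtain:

  H_0: rank C_0 − rank ∂_1 = 7 − 6 = 1, and the invariant factors of ∂_1 are all 1, so H_0 = Z.
  H_1: rank ker ∂_1 − rank ∂_2 = (18 − 6) − 12 = 0, and ∂_2 has invariant factor 2 > 1, so H_1 = Z/2Z.
  H_2: rank ker ∂_2 − rank ∂_3 = (12 − 12) − 0 = 0, and there is no ∂_3, so H_2 = 0.

(K is a triangulation of the real projective plane RP^2.)

H_0 = Z,  H_1 = Z/2Z,  H_2 = 0.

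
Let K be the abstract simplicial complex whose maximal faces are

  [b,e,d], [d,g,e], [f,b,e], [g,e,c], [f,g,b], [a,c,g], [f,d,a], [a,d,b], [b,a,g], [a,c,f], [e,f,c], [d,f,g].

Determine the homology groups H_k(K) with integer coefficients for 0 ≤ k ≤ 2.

We work with the vertex ordering a < b < c < d < e < f < g. The simplices of K, each written with vertices in increasing order, are:

  0-simplices (7): a, b, c, d, e, f, g
  1-simplices (18): ab, ac, ad, af, ag, bd, be, bf, bg, ce, cf, cg, de, df, dg, ef, eg, fg
  2-simplices (12): abd, abg, acf, acg, adf, bde, bef, bfg, cef, ceg, deg, dfg

giving chain groups C_0 ≅ Z^7, C_1 ≅ Z^18, C_2 ≅ Z^12.

Boundary ∂_1: C_1 → C_0 maps an edge to its endpoints' difference, ∂[p,q] = q − p. For instance
  ∂ef = f − e.
The 7×18 boundary matrix has rank 6 and Smith normal form diag(1,1,1,1,1,1).

Boundary ∂_2: C_2 → C_1 maps a triangle to the signed sum of its edges. For instance
  ∂cef = ef − cf + ce,
  ∂acg = cg − ag + ac.
This gives a 18×12 integer matrix of rank 12; reducing to Smith normal form yields diagonal entries (1,1,1,1,1,1,1,1,1,1,1,2).

Reading off H_k = ker ∂_k / im ∂_{k+1}:

  H_0: rank C_0 − rank ∂_1 = 7 − 6 = 1, and the invariant factors of ∂_1 are all 1, so H_0 ≅ Z.
  H_1: rank ker ∂_1 − rank ∂_2 = (18 − 6) − 12 = 0, and ∂_2 has invariant factor 2 > 1, so H_1 ≅ Z/2.
  H_2: rank ker ∂_2 − rank ∂_3 = (12 − 12) − 0 = 0, and there is no ∂_3, so H_2 ≅ 0.

As a check, the Euler characteristic is 7 − 18 + 12 = 1, which agrees with 1 − 0 + 0 = 1.

H_0 ≅ Z,  H_1 ≅ Z/2,  H_2 = 0.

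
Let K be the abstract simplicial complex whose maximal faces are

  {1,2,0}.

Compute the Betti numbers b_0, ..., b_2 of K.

b_0 = 1, b_1 = 0, b_2 = 0.

Fix the vertex order 0 < 1 < 2 and write every simplex with vertices in increasing order. Then dim K = 2 and the simplices of K are:

  0-simplices (3): [0], [1], [2]
  1-simplices (3): [0,1], [0,2], [1,2]
  2-simplices (1): [0,1,2]

so the chain groups are C_0 ≅ Z^3, C_1 ≅ Z^3, C_2 ≅ Z^1.

The boundary map ∂_1: C_1 → C_0 is given by ∂[p,q] = [q] − [p].
This gives a 3×3 integer matrix of rank 2; reducing to Smith normal form yields diagonal entries (1,1).

Boundary ∂_2: C_2 → C_1 maps a triangle to the signed sum of its edges. For instance
  ∂[0,1,2] = [1,2] − [0,2] + [0,1].
This gives a 3×1 integer matrix of rank 1; reducing to Smith normal form yields diagonal entries (1).

Computing H_k = (kernel of ∂_k) / (image of ∂_{k+1}):

  H_0: rank C_0 − rank ∂_1 = 3 − 2 = 1, and the invariant factors of ∂_1 are all 1, so H_0 ≅ Z.
  H_1: rank ker ∂_1 − rank ∂_2 = (3 − 2) − 1 = 0, and the invariant factors of ∂_2 are all 1, so H_1 ≅ 0.
  H_2: rank ker ∂_2 − rank ∂_3 = (1 − 1) − 0 = 0, and there is no ∂_3, so H_2 ≅ 0.

Hence the Betti numbers are b_0 = 1, b_1 = 0, b_2 = 0.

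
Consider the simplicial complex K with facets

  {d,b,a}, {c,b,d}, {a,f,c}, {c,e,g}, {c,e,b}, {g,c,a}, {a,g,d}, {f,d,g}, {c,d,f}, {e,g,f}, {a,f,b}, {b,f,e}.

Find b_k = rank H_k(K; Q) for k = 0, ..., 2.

Fix the vertex order a < b < c < d < e < f < g and write every simplex with vertices in increasing order. Then dim K = 2 and the simplices of K are:

  0-simplices (7): a, b, c, d, e, f, g
  1-simplices (18): ab, ac, ad, af, ag, bc, bd, be, bf, cd, ce, cf, cg, df, dg, ef, eg, fg
  2-simplices (12): abd, abf, acf, acg, adg, bcd, bce, bef, cdf, ceg, dfg, efg

Hence C_0 ≅ Z^7, C_1 ≅ Z^18, C_2 ≅ Z^12.

The boundary map ∂_1: C_1 → C_0 maps an edge to its endpoints' difference, ∂[p,q] = q − p. For instance
  ∂ac = c − a.
The 7×18 boundary matrix has rank 6 and Smith normal form diag(1,1,1,1,1,1).

Boundary ∂_2: C_2 → C_1 maps a triangle to the signed sum of its edges. For instance
  ∂acg = cg − ag + ac,
  ∂bef = ef − bf + be.
This gives a 18×12 integer matrix of rank 12; reducing to Smith normal form yields diagonal entries (1,1,1,1,1,1,1,1,1,1,1,2).

Reading off H_k = ker ∂_k / im ∂_{k+1}:

  H_0: rank C_0 − rank ∂_1 = 7 − 6 = 1, and the invariant factors of ∂_1 are all 1, so H_0 ≅ Z.
  H_1: rank ker ∂_1 − rank ∂_2 = (18 − 6) − 12 = 0, and ∂_2 has invariant factor 2 > 1, so H_1 ≅ Z/2.
  H_2: rank ker ∂_2 − rank ∂_3 = (12 − 12) − 0 = 0, and there is no ∂_3, so H_2 ≅ 0.

Hence the Betti numbers are b_0 = 1, b_1 = 0, b_2 = 0.

b_0 = 1, b_1 = 0, b_2 = 0.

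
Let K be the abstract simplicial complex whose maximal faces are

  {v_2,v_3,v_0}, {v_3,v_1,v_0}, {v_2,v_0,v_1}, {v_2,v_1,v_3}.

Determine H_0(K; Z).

H_0 ≅ Z.

Order the vertices as v_0 < v_1 < v_2 < v_3. Listing each simplex with vertices in this order, K has dimension 2 with simplices:

  0-simplices (4): [v_0], [v_1], [v_2], [v_3]
  1-simplices (6): [v_0,v_1], [v_0,v_2], [v_0,v_3], [v_1,v_2], [v_1,v_3], [v_2,v_3]
  2-simplices (4): [v_0,v_1,v_2], [v_0,v_1,v_3], [v_0,v_2,v_3], [v_1,v_2,v_3]

so the chain groups are C_0 ≅ Z^4, C_1 ≅ Z^6, C_2 ≅ Z^4.

Boundary ∂_1: C_1 → C_0 maps an edge to its endpoints' difference, ∂[p,q] = q − p. For instance
  ∂[v_1,v_2] = [v_2] − [v_1].
This gives a 4×6 integer matrix of rank 3; reducing to Smith normal form yields diagonal entries (1,1,1).

Boundary ∂_2: C_2 → C_1 maps a triangle to the signed sum of its edges. For instance
  ∂[v_1,v_2,v_3] = [v_2,v_3] − [v_1,v_3] + [v_1,v_2],
  ∂[v_0,v_1,v_2] = [v_1,v_2] − [v_0,v_2] + [v_0,v_1].
This gives a 6×4 integer matrix of rank 3; reducing to Smith normal form yields diagonal entries (1,1,1).

Computing H_k = (kernel of ∂_k) / (image of ∂_{k+1}):

  H_0: rank C_0 − rank ∂_1 = 4 − 3 = 1, and the invariant factors of ∂_1 are all 1, so H_0 = Z.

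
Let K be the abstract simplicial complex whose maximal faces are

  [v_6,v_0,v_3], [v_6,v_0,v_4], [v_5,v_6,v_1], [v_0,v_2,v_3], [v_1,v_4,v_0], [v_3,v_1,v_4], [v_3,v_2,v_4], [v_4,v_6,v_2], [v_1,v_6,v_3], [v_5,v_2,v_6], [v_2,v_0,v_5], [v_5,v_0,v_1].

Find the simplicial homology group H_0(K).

H_0 ≅ Z.

Take the total order v_0 < v_1 < v_2 < v_3 < v_4 < v_5 < v_6 on the vertex set. Then K (dimension 2) consists of the simplices:

  0-simplices (7): [v_0], [v_1], [v_2], [v_3], [v_4], [v_5], [v_6]
  1-simplices (18): (18 of them)
  2-simplices (12): (12 of them)

giving chain groups C_0 ≅ Z^7, C_1 ≅ Z^18, C_2 ≅ Z^12.

∂_1: C_1 → C_0 is given by ∂[p,q] = [q] − [p]. For instance
  ∂[v_2,v_6] = [v_6] − [v_2].
As a 7×18 matrix over Z this has rank 6, with invariant factors (1,1,1,1,1,1).

∂_2: C_2 → C_1 acts by ∂[p,q,r] = [q,r] − [p,r] + [p,q]. For instance
  ∂[v_0,v_1,v_4] = [v_1,v_4] − [v_0,v_4] + [v_0,v_1],
  ∂[v_0,v_2,v_3] = [v_2,v_3] − [v_0,v_3] + [v_0,v_2].
As a 18×12 matrix over Z this has rank 12, with invariant factors (1,1,1,1,1,1,1,1,1,1,1,2).

Reading off H_k = ker ∂_k / im ∂_{k+1}:

  H_0: rank C_0 − rank ∂_1 = 7 − 6 = 1, and the invariant factors of ∂_1 are all 1, so H_0 = Z.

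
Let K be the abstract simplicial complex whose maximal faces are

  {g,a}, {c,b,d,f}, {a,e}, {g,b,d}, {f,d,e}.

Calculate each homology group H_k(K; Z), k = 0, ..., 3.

Order the vertices as a < b < c < d < e < f < g. Listing each simplex with vertices in this order, K has dimension 3 with simplices:

  0-simplices (7): a, b, c, d, e, f, g
  1-simplices (12): ae, ag, bc, bd, bf, bg, cd, cf, de, df, dg, ef
  2-simplices (6): bcd, bcf, bdf, bdg, cdf, def
  3-simplices (1): bcdf

so the chain groups are C_0 ≅ Z^7, C_1 ≅ Z^12, C_2 ≅ Z^6, C_3 ≅ Z^1.

The boundary map ∂_1: C_1 → C_0 sends each edge [p,q] (with p < q) to q − p. For instance
  ∂bc = c − b.
The 7×12 boundary matrix has rank 6 and Smith normal form diag(1,1,1,1,1,1).

The boundary map ∂_2: C_2 → C_1 sends each 2-simplex [p,q,r] to [q,r] − [p,r] + [p,q]. For instance
  ∂def = ef − df + de,
  ∂bdg = dg − bg + bd.
This gives a 12×6 integer matrix of rank 5; reducing to Smith normal form yields diagonal entries (1,1,1,1,1).

The boundary map ∂_3: C_3 → C_2 sends each 3-simplex σ to the alternating sum Σ_i (−1)^i (σ with its i-th vertex removed). For instance
  ∂bcdf = cdf − bdf + bcf − bcd.
This gives a 6×1 integer matrix of rank 1; reducing to Smith normal form yields diagonal entries (1).

Computing H_k = (kernel of ∂_k) / (image of ∂_{k+1}):

  H_0: rank C_0 − rank ∂_1 = 7 − 6 = 1, and the invariant factors of ∂_1 are all 1, so H_0 = Z.
  H_1: rank ker ∂_1 − rank ∂_2 = (12 − 6) − 5 = 1, and the invariant factors of ∂_2 are all 1, so H_1 = Z.
  H_2: rank ker ∂_2 − rank ∂_3 = (6 − 5) − 1 = 0, and the invariant factors of ∂_3 are all 1, so H_2 = 0.
  H_3: rank ker ∂_3 − rank ∂_4 = (1 − 1) − 0 = 0, and there is no ∂_4, so H_3 = 0.

H_0 = Z,  H_1 = Z,  H_2 = 0,  H_3 = 0.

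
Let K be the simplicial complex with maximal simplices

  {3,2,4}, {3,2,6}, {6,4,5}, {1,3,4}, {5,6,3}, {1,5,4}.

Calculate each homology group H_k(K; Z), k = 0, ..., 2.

H_0 = Z,  H_1 = Z,  H_2 = 0.

K has 6 vertices, 12 edges, 6 triangles.
rank ∂_0 = 0, rank ∂_1 = 5 ⇒ b_0 = 6 − 0 − 5 = 1; all invariant factors of ∂_1 are 1 so no torsion. So H_0 = Z.
rank ∂_1 = 5, rank ∂_2 = 6 ⇒ b_1 = 12 − 5 − 6 = 1; all invariant factors of ∂_2 are 1 so no torsion. So H_1 = Z.
rank ∂_2 = 6, rank ∂_3 = 0 ⇒ b_2 = 6 − 6 − 0 = 0. So H_2 = 0.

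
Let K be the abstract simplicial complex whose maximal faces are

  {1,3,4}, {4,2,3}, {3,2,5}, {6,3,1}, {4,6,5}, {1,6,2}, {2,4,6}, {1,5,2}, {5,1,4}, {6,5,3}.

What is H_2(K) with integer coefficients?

We work with the vertex ordering 1 < 2 < 3 < 4 < 5 < 6. The simplices of K, each written with vertices in increasing order, are:

  0-simplices (6): [1], [2], [3], [4], [5], [6]
  1-simplices (15): [1,2], [1,3], [1,4], [1,5], [1,6], [2,3], [2,4], [2,5], [2,6], [3,4], [3,5], [3,6], [4,5], [4,6], [5,6]
  2-simplices (10): [1,2,5], [1,2,6], [1,3,4], [1,3,6], [1,4,5], [2,3,4], [2,3,5], [2,4,6], [3,5,6], [4,5,6]

so the chain groups are C_0 ≅ Z^6, C_1 ≅ Z^15, C_2 ≅ Z^10.

∂_1: C_1 → C_0 maps an edge to its endpoints' difference, ∂[p,q] = q − p.
This gives a 6×15 integer matrix of rank 5; reducing to Smith normal form yields diagonal entries (1,1,1,1,1).

∂_2: C_2 → C_1 sends each 2-simplex [p,q,r] to [q,r] − [p,r] + [p,q]. For instance
  ∂[1,3,4] = [3,4] − [1,4] + [1,3],
  ∂[1,3,6] = [3,6] − [1,6] + [1,3].
The 15×10 boundary matrix has rank 10 and Smith normal form diag(1,1,1,1,1,1,1,1,1,2).

From H_k ≅ ker(∂_k) / im(∂_{k+1}) we obtain:

  H_2: rank ker ∂_2 − rank ∂_3 = (10 − 10) − 0 = 0, and there is no ∂_3, so H_2 = 0.

(K is a triangulation of the real projective plane RP^2.)

H_2 ≅ 0.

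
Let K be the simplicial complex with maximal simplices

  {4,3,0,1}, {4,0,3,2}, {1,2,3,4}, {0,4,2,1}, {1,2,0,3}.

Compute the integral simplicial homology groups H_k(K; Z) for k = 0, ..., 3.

Order the vertices as 0 < 1 < 2 < 3 < 4. Listing each simplex with vertices in this order, K has dimension 3 with simplices:

  0-simplices (5): [0], [1], [2], [3], [4]
  1-simplices (10): [0,1], [0,2], [0,3], [0,4], [1,2], [1,3], [1,4], [2,3], [2,4], [3,4]
  2-simplices (10): [0,1,2], [0,1,3], [0,1,4], [0,2,3], [0,2,4], [0,3,4], [1,2,3], [1,2,4], [1,3,4], [2,3,4]
  3-simplices (5): [0,1,2,3], [0,1,2,4], [0,1,3,4], [0,2,3,4], [1,2,3,4]

Hence C_0 ≅ Z^5, C_1 ≅ Z^10, C_2 ≅ Z^10, C_3 ≅ Z^5.

Boundary ∂_1: C_1 → C_0 maps an edge to its endpoints' difference, ∂[p,q] = q − p.
The 5×10 boundary matrix has rank 4 and Smith normal form diag(1,1,1,1).

∂_2: C_2 → C_1 sends each 2-simplex [p,q,r] to [q,r] − [p,r] + [p,q]. For instance
  ∂[0,2,4] = [2,4] − [0,4] + [0,2],
  ∂[1,2,3] = [2,3] − [1,3] + [1,2].
The resulting 10×10 matrix has rank 6, and its Smith normal form has invariant factors (1,1,1,1,1,1).

Boundary ∂_3: C_3 → C_2 sends each 3-simplex σ to the alternating sum Σ_i (−1)^i (σ with its i-th vertex removed). For instance
  ∂[0,1,2,3] = [1,2,3] − [0,2,3] + [0,1,3] − [0,1,2],
  ∂[0,1,2,4] = [1,2,4] − [0,2,4] + [0,1,4] − [0,1,2].
The resulting 10×5 matrix has rank 4, and its Smith normal form has invariant factors (1,1,1,1).

Computing H_k = (kernel of ∂_k) / (image of ∂_{k+1}):

  H_0: rank C_0 − rank ∂_1 = 5 − 4 = 1, and the invariant factors of ∂_1 are all 1, so H_0 = Z.
  H_1: rank ker ∂_1 − rank ∂_2 = (10 − 4) − 6 = 0, and the invariant factors of ∂_2 are all 1, so H_1 = 0.
  H_2: rank ker ∂_2 − rank ∂_3 = (10 − 6) − 4 = 0, and the invariant factors of ∂_3 are all 1, so H_2 = 0.
  H_3: rank ker ∂_3 − rank ∂_4 = (5 − 4) − 0 = 1, and there is no ∂_4, so H_3 = Z.

(K is a triangulation of the 3-sphere S^3.)

H_0 = Z,  H_1 = 0,  H_2 = 0,  H_3 = Z.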